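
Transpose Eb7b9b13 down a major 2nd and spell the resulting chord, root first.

E♭ down a major 2nd → D♭. New chord: D♭ dominant seventh flat nine flat thirteen.
root → D♭
3rd (major 3rd) → F
5th (perfect 5th) → A♭
7th (minor 7th) → C♭
9th (minor 9th) → E𝄫
13th (minor 13th) → B𝄫

D♭ F A♭ C♭ E𝄫 B𝄫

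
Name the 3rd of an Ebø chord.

Gb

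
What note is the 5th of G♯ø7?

D

Root of G♯ø7 = G#. The 5th is a diminished 5th: G# up a diminished 5th → D.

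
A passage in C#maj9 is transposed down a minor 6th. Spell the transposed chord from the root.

E#, G##, B#, D##, F##

A minor 6th down from C# is E#, so the new chord is E# major ninth.
- root: E#
- major 3rd: G##
- perfect 5th: B#
- major 7th: D##
- major 9th: F##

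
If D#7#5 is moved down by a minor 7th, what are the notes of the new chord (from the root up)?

A minor 7th down from D# is E#, so the new chord is E# augmented seventh.
E# — root
G## — major 3rd
B## — augmented 5th
D# — minor 7th

E#, G##, B##, D#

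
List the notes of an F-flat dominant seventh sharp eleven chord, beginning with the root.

F-flat – A-flat – C-flat – E-double-flat – B-flat

F-flat dominant seventh sharp eleven is a dominant seventh sharp eleven built on F-flat.
F-flat — root
A-flat — major 3rd
C-flat — perfect 5th
E-double-flat — minor 7th
B-flat — augmented 11th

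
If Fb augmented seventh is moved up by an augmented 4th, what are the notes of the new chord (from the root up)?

B-flat  D  F-sharp  A-flat

F-flat up an augmented 4th → B-flat. New chord: B-flat augmented seventh.
root → B-flat
3rd (major 3rd) → D
5th (augmented 5th) → F-sharp
7th (minor 7th) → A-flat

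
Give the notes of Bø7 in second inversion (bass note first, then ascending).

In root position, Bø7 is B–D–F–A.
Second inversion puts the fifth (F) in the bass.

F, A, B, D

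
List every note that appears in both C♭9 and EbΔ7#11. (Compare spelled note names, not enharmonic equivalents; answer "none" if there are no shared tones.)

E♭

C♭9: C♭ E♭ G♭ B𝄫 D♭
EbΔ7#11: E♭ G B♭ D A
Common to both → E♭.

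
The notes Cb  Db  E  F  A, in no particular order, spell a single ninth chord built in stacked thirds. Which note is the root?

Stacking in thirds gives Db – F – A – Cb – E, so Db is the root — Db dominant seventh sharp nine sharp five.

Db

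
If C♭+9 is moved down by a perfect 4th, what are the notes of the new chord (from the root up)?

A perfect 4th down from Cb is Gb, so the new chord is Gb dominant ninth sharp five.
Root: Gb
Major 3rd (3rd): Bb
Augmented 5th (5th): D
Minor 7th (7th): Fb
Major 9th (9th): Ab

Gb, Bb, D, Fb, Ab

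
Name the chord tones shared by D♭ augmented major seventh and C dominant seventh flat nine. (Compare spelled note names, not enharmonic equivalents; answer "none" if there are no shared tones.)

D♭ augmented major seventh = D-flat, F, A, C.
C dominant seventh flat nine = C, E, G, B-flat, D-flat.
Shared: D-flat, C.

D-flat, C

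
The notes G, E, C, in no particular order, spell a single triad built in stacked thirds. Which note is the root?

C

Arranged so that each adjacent pair is a third by letter name: C – E – G.
The bottom of that stack, C, is the root (this is C major triad).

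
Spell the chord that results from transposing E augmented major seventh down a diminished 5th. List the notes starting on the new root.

A-sharp, C-double-sharp, E-double-sharp, G-double-sharp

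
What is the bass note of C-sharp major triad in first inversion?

E#

C-sharp major triad in root position is C#–E#–G#.
First inversion places the third in the bass, which is E#.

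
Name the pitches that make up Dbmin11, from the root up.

Dbmin11 is a minor eleventh built on D♭.
root → D♭
3rd (minor 3rd) → F♭
5th (perfect 5th) → A♭
7th (minor 7th) → C♭
9th (major 9th) → E♭
11th (perfect 11th) → G♭

D♭ – F♭ – A♭ – C♭ – E♭ – G♭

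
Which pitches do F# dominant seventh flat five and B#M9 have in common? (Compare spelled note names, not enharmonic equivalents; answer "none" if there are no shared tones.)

F# dominant seventh flat five = F#, A#, C, E.
B#M9 = B#, D##, F##, A##, C##.
Shared: none.

none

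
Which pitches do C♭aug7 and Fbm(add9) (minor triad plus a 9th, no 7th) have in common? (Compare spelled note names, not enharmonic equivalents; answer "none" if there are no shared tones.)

Cb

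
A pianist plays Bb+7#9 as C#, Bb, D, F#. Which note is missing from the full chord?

The full Bb+7#9 chord is Bb, D, F#, Ab, C#.
Comparing with the voicing, the minor 7th (7th) — Ab — is absent.

Ab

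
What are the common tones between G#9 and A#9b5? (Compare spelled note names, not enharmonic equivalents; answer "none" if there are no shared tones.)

G#9 = G♯, B♯, D♯, F♯, A♯.
A#9b5 = A♯, C𝄪, E, G♯, B♯.
Shared: G♯, B♯, A♯.

G♯ B♯ A♯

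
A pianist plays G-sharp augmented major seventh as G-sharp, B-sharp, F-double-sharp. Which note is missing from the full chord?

D-double-sharp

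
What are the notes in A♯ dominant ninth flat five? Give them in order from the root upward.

A-sharp, C-double-sharp, E, G-sharp, B-sharp

A♯ dominant ninth flat five is a dominant ninth flat five built on A-sharp.
root → A-sharp
3rd (major 3rd) → C-double-sharp
5th (diminished 5th) → E
7th (minor 7th) → G-sharp
9th (major 9th) → B-sharp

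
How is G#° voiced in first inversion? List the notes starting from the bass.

In root position, G#° is G#–B–D.
First inversion puts the third (B) in the bass.

B  D  G#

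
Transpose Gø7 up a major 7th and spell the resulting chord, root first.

F# – A – C – E

Transposed root: G → F# (major 7th up). So we spell F# half-diminished seventh:
- root: F#
- minor 3rd: A
- diminished 5th: C
- minor 7th: E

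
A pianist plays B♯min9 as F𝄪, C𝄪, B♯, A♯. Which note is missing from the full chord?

The full B♯min9 chord is B♯, D♯, F𝄪, A♯, C𝄪.
Comparing with the voicing, the minor 3rd (3rd) — D♯ — is absent.

D♯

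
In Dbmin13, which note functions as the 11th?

Gb

Dbmin13 is built on Db; its 11th is a perfect 11th above the root.
A fourth above D uses the letter G, and the perfect 11th above Db is Gb.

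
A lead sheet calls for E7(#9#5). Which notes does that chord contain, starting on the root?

E7(#9#5) is a dominant seventh sharp nine sharp five built on E.
root → E
3rd (major 3rd) → G#
5th (augmented 5th) → B#
7th (minor 7th) → D
9th (augmented 9th) → F##

E – G# – B# – D – F##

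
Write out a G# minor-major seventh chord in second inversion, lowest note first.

D#, F##, G#, B

In root position, G# minor-major seventh is G#–B–D#–F##.
Second inversion puts the fifth (D#) in the bass.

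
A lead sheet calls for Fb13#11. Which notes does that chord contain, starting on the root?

Fb Ab Cb Ebb Gb Bb Db

Fb13#11: dominant thirteenth sharp eleven on Fb.
Root: Fb
Major 3rd (3rd): Ab
Perfect 5th (5th): Cb
Minor 7th (7th): Ebb
Major 9th (9th): Gb
Augmented 11th (11th): Bb
Major 13th (13th): Db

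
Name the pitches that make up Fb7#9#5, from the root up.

F♭ – A♭ – C – E𝄫 – G

Fb7#9#5: dominant seventh sharp nine sharp five on F♭.
F♭ — root
A♭ — major 3rd
C — augmented 5th
E𝄫 — minor 7th
G — augmented 9th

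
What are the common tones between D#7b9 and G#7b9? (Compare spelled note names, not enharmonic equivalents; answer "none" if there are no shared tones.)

D#7b9 = D♯, F𝄪, A♯, C♯, E.
G#7b9 = G♯, B♯, D♯, F♯, A.
Shared: D♯.

D♯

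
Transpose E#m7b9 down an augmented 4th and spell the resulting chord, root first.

B D F# A C

E# down an augmented 4th → B. New chord: B minor seventh flat nine.
- root: B
- minor 3rd: D
- perfect 5th: F#
- minor 7th: A
- minor 9th: C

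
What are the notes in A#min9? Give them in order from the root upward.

A#min9 is a minor ninth built on A#.
Root: A#
Minor 3rd (3rd): C#
Perfect 5th (5th): E#
Minor 7th (7th): G#
Major 9th (9th): B#

A#, C#, E#, G#, B#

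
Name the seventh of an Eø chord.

D

Eø is built on E; its 7th is a minor 7th above the root.
A seventh above E uses the letter D, and the minor 7th above E is D.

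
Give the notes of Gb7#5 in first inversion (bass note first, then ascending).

B♭  D  F♭  G♭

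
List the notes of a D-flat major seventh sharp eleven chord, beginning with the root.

Db, F, Ab, C, G

Root Db, quality major seventh sharp eleven:
root → Db
3rd (major 3rd) → F
5th (perfect 5th) → Ab
7th (major 7th) → C
11th (augmented 11th) → G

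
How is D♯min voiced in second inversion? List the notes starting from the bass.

A#, D#, F#

In root position, D♯min is D#–F#–A#.
Second inversion puts the fifth (A#) in the bass.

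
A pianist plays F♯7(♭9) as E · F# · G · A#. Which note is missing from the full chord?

C#

F♯7(♭9) = F#, A#, C#, E, G. The voicing lacks the 5th (perfect 5th), C#.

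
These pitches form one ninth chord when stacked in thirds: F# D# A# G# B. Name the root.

Arranged so that each adjacent pair is a third by letter name: G# – B – D# – F# – A#.
The bottom of that stack, G#, is the root (this is G# minor ninth).

G#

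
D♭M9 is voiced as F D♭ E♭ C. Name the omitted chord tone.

D♭M9 = D♭, F, A♭, C, E♭. The voicing lacks the 5th (perfect 5th), A♭.

A♭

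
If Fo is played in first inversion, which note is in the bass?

Ab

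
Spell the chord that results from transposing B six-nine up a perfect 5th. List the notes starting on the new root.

F-sharp  A-sharp  C-sharp  D-sharp  G-sharp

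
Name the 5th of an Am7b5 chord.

E♭

Root of Am7b5 = A. The 5th is a diminished 5th: A up a diminished 5th → E♭.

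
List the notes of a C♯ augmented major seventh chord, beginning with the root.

C# E# G## B#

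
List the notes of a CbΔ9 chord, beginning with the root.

C♭, E♭, G♭, B♭, D♭

Root C♭, quality major ninth:
C♭ — root
E♭ — major 3rd
G♭ — perfect 5th
B♭ — major 7th
D♭ — major 9th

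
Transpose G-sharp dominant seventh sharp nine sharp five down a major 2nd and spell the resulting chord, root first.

A major 2nd down from G-sharp is F-sharp, so the new chord is F-sharp dominant seventh sharp nine sharp five.
Root: F-sharp
Major 3rd (3rd): A-sharp
Augmented 5th (5th): C-double-sharp
Minor 7th (7th): E
Augmented 9th (9th): G-double-sharp

F-sharp – A-sharp – C-double-sharp – E – G-double-sharp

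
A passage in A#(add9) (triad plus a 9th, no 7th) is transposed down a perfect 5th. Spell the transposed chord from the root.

A♯ down a perfect 5th → D♯. New chord: D♯ added-ninth.
Root: D♯
Major 3rd (3rd): F𝄪
Perfect 5th (5th): A♯
Major 9th (9th): E♯

D♯ – F𝄪 – A♯ – E♯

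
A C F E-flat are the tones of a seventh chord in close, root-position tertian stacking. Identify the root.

F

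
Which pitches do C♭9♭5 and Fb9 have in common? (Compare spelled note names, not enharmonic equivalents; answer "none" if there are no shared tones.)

C♭

C♭9♭5: C♭ E♭ G𝄫 B𝄫 D♭
Fb9: F♭ A♭ C♭ E𝄫 G♭
Common to both → C♭.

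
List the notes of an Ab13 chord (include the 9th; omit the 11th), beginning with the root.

Ab13: dominant thirteenth on Ab.
- root: Ab
- major 3rd: C
- perfect 5th: Eb
- minor 7th: Gb
- major 9th: Bb
- major 13th: F

Ab – C – Eb – Gb – Bb – F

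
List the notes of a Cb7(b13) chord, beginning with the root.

Cb – Eb – Gb – Bbb – Abb

Root Cb, quality dominant seventh flat thirteen:
Cb — root
Eb — major 3rd
Gb — perfect 5th
Bbb — minor 7th
Abb — minor 13th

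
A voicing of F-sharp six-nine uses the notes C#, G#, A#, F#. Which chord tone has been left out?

D#

F-sharp six-nine = F#, A#, C#, D#, G#. The voicing lacks the 6th (major 6th), D#.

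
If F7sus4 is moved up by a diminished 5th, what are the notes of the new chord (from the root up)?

Cb, Fb, Gb, Bbb

F up a diminished 5th → Cb. New chord: Cb dominant seventh suspended fourth.
Cb — root
Fb — perfect 4th
Gb — perfect 5th
Bbb — minor 7th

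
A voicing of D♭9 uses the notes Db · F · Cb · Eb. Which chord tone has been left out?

Ab

The full D♭9 chord is Db, F, Ab, Cb, Eb.
Comparing with the voicing, the perfect 5th (5th) — Ab — is absent.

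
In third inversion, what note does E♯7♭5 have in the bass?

E♯7♭5 in root position is E#–G##–B–D#.
Third inversion places the seventh in the bass, which is D#.

D#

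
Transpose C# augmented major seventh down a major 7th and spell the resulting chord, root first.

D  F♯  A♯  C♯

Transposed root: C♯ → D (major 7th down). So we spell D augmented major seventh:
D — root
F♯ — major 3rd
A♯ — augmented 5th
C♯ — major 7th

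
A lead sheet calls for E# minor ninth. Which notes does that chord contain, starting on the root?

Root E-sharp, quality minor ninth:
root → E-sharp
3rd (minor 3rd) → G-sharp
5th (perfect 5th) → B-sharp
7th (minor 7th) → D-sharp
9th (major 9th) → F-double-sharp

E-sharp, G-sharp, B-sharp, D-sharp, F-double-sharp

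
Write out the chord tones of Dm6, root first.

D F A B

Dm6: minor sixth on D.
- root: D
- minor 3rd: F
- perfect 5th: A
- major 6th: B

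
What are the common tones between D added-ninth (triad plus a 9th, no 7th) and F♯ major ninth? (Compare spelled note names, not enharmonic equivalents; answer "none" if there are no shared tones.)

F-sharp

D added-ninth: D F-sharp A E
F♯ major ninth: F-sharp A-sharp C-sharp E-sharp G-sharp
Common to both → F-sharp.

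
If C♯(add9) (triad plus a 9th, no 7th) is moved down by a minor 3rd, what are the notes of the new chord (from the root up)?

A#, C##, E#, B#

Transposed root: C# → A# (minor 3rd down). So we spell A# added-ninth:
Root: A#
Major 3rd (3rd): C##
Perfect 5th (5th): E#
Major 9th (9th): B#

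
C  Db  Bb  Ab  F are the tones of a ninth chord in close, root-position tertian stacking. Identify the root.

Bb

Stacking in thirds gives Bb – Db – F – Ab – C, so Bb is the root — Bb minor ninth.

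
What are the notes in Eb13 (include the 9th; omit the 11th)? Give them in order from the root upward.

Eb G Bb Db F C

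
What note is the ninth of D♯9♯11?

Root of D♯9♯11 = D♯. The 9th is a major 9th: D♯ up a major 9th → E♯.

E♯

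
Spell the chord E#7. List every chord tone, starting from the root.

E♯, G𝄪, B♯, D♯

E#7 is a dominant seventh built on E♯.
- root: E♯
- major 3rd: G𝄪
- perfect 5th: B♯
- minor 7th: D♯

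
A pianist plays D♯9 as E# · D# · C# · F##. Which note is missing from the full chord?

A#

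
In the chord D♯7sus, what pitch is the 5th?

A♯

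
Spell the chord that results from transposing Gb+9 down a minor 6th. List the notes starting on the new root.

B♭ – D – F♯ – A♭ – C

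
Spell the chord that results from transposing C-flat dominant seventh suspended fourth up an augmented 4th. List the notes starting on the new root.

F, B-flat, C, E-flat

C-flat up an augmented 4th → F. New chord: F dominant seventh suspended fourth.
Root: F
Perfect 4th (4th): B-flat
Perfect 5th (5th): C
Minor 7th (7th): E-flat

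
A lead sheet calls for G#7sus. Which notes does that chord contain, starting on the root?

G♯ – C♯ – D♯ – F♯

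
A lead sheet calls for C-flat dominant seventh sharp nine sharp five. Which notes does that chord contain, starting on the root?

Root C♭, quality dominant seventh sharp nine sharp five:
- root: C♭
- major 3rd: E♭
- augmented 5th: G
- minor 7th: B𝄫
- augmented 9th: D

C♭  E♭  G  B𝄫  D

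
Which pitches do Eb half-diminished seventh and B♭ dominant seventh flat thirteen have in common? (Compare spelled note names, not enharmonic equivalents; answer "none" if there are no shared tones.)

G-flat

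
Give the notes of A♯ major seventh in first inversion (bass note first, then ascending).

In root position, A♯ major seventh is A-sharp–C-double-sharp–E-sharp–G-double-sharp.
First inversion puts the third (C-double-sharp) in the bass.

C-double-sharp, E-sharp, G-double-sharp, A-sharp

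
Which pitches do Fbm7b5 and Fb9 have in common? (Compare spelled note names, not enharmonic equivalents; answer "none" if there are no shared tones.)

Fbm7b5 = Fb, Abb, Cbb, Ebb.
Fb9 = Fb, Ab, Cb, Ebb, Gb.
Shared: Fb, Ebb.

Fb Ebb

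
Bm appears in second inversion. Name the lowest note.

Bm = B–D–F#. Second inversion → fifth in the bass = F#.

F#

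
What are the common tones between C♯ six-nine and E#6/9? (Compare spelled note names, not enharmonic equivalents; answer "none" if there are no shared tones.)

E♯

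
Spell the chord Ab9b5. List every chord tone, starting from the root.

Ab, C, Ebb, Gb, Bb

Ab9b5 is a dominant ninth flat five built on Ab.
root → Ab
3rd (major 3rd) → C
5th (diminished 5th) → Ebb
7th (minor 7th) → Gb
9th (major 9th) → Bb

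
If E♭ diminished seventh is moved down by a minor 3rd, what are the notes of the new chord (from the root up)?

A minor 3rd down from E-flat is C, so the new chord is C diminished seventh.
root → C
3rd (minor 3rd) → E-flat
5th (diminished 5th) → G-flat
7th (diminished 7th) → B-double-flat

C – E-flat – G-flat – B-double-flat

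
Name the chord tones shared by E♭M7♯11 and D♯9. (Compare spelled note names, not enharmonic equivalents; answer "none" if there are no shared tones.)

none

E♭M7♯11: Eb G Bb D A
D♯9: D# F## A# C# E#
Common to both → none.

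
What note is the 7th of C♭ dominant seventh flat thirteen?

C♭ dominant seventh flat thirteen is built on C-flat; its 7th is a minor 7th above the root.
A seventh above C uses the letter B, and the minor 7th above C-flat is B-double-flat.

B-double-flat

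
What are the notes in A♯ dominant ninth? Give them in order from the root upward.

A#  C##  E#  G#  B#

Root A#, quality dominant ninth:
Root: A#
Major 3rd (3rd): C##
Perfect 5th (5th): E#
Minor 7th (7th): G#
Major 9th (9th): B#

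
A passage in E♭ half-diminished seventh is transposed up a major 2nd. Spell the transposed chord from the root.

F A-flat C-flat E-flat

E-flat up a major 2nd → F. New chord: F half-diminished seventh.
root → F
3rd (minor 3rd) → A-flat
5th (diminished 5th) → C-flat
7th (minor 7th) → E-flat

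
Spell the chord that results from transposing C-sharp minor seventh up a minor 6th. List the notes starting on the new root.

A  C  E  G

C# up a minor 6th → A. New chord: A minor seventh.
A — root
C — minor 3rd
E — perfect 5th
G — minor 7th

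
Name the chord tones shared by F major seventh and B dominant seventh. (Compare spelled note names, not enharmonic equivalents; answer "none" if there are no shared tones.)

A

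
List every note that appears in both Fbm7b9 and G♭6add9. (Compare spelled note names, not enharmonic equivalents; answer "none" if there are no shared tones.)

none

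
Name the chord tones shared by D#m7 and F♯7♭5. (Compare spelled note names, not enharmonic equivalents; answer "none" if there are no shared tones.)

D#m7 = D#, F#, A#, C#.
F♯7♭5 = F#, A#, C, E.
Shared: F#, A#.

F#, A#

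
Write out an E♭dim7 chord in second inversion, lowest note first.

B𝄫, D𝄫, E♭, G♭

E♭dim7 = E♭–G♭–B𝄫–D𝄫; second inversion → fifth (B𝄫) lowest.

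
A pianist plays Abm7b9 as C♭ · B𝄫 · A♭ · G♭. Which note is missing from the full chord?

Abm7b9 = A♭, C♭, E♭, G♭, B𝄫. The voicing lacks the 5th (perfect 5th), E♭.

E♭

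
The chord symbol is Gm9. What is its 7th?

Gm9 is built on G; its 7th is a minor 7th above the root.
A seventh above G uses the letter F, and the minor 7th above G is F.

F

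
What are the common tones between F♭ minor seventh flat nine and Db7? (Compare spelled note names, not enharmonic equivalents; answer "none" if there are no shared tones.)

F♭ minor seventh flat nine = Fb, Abb, Cb, Ebb, Gbb.
Db7 = Db, F, Ab, Cb.
Shared: Cb.

Cb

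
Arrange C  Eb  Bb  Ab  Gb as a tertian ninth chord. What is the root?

Arranged so that each adjacent pair is a third by letter name: Ab – C – Eb – Gb – Bb.
The bottom of that stack, Ab, is the root (this is Ab dominant ninth).

Ab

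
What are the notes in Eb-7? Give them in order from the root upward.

Eb, Gb, Bb, Db

Eb-7: minor seventh on Eb.
root → Eb
3rd (minor 3rd) → Gb
5th (perfect 5th) → Bb
7th (minor 7th) → Db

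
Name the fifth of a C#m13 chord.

Root of C#m13 = C#. The 5th is a perfect 5th: C# up a perfect 5th → G#.

G#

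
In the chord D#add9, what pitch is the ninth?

E#

Root of D#add9 = D#. The 9th is a major 9th: D# up a major 9th → E#.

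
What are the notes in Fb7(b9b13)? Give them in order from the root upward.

Root F♭, quality dominant seventh flat nine flat thirteen:
- root: F♭
- major 3rd: A♭
- perfect 5th: C♭
- minor 7th: E𝄫
- minor 9th: G𝄫
- minor 13th: D𝄫

F♭ A♭ C♭ E𝄫 G𝄫 D𝄫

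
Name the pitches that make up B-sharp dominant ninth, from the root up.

B♯, D𝄪, F𝄪, A♯, C𝄪

B-sharp dominant ninth: dominant ninth on B♯.
B♯ — root
D𝄪 — major 3rd
F𝄪 — perfect 5th
A♯ — minor 7th
C𝄪 — major 9th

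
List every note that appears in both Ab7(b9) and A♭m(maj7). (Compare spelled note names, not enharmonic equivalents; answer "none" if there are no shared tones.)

Ab  Eb

Ab7(b9) = Ab, C, Eb, Gb, Bbb.
A♭m(maj7) = Ab, Cb, Eb, G.
Shared: Ab, Eb.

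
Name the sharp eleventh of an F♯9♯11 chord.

B#

Root of F♯9♯11 = F#. The 11th is an augmented 11th: F# up an augmented 11th → B#.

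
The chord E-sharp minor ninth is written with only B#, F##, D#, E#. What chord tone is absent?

E-sharp minor ninth = E#, G#, B#, D#, F##. The voicing lacks the 3rd (minor 3rd), G#.

G#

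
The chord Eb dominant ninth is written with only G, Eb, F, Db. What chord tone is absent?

Bb

Eb dominant ninth = Eb, G, Bb, Db, F. The voicing lacks the 5th (perfect 5th), Bb.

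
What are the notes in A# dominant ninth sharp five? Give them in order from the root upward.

A# dominant ninth sharp five: dominant ninth sharp five on A-sharp.
A-sharp — root
C-double-sharp — major 3rd
E-double-sharp — augmented 5th
G-sharp — minor 7th
B-sharp — major 9th

A-sharp – C-double-sharp – E-double-sharp – G-sharp – B-sharp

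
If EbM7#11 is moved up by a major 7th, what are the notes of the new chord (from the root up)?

D, F#, A, C#, G#

Transposed root: Eb → D (major 7th up). So we spell D major seventh sharp eleven:
Root: D
Major 3rd (3rd): F#
Perfect 5th (5th): A
Major 7th (7th): C#
Augmented 11th (11th): G#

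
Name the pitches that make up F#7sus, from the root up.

Root F#, quality dominant seventh suspended fourth:
F# — root
B — perfect 4th
C# — perfect 5th
E — minor 7th

F# B C# E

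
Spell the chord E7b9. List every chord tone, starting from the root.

E – G# – B – D – F

Root E, quality dominant seventh flat nine:
E — root
G# — major 3rd
B — perfect 5th
D — minor 7th
F — minor 9th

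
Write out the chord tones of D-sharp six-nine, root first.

Root D-sharp, quality six-nine:
root → D-sharp
3rd (major 3rd) → F-double-sharp
5th (perfect 5th) → A-sharp
6th (major 6th) → B-sharp
9th (major 9th) → E-sharp

D-sharp  F-double-sharp  A-sharp  B-sharp  E-sharp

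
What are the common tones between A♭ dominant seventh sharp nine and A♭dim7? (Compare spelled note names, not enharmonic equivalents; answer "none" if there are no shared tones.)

A♭ dominant seventh sharp nine = Ab, C, Eb, Gb, B.
A♭dim7 = Ab, Cb, Ebb, Gbb.
Shared: Ab.

Ab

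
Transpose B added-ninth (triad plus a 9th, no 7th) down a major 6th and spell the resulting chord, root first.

D – F# – A – E

Transposed root: B → D (major 6th down). So we spell D added-ninth:
root → D
3rd (major 3rd) → F#
5th (perfect 5th) → A
9th (major 9th) → E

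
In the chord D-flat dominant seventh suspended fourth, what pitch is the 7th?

Root of D-flat dominant seventh suspended fourth = D-flat. The 7th is a minor 7th: D-flat up a minor 7th → C-flat.

C-flat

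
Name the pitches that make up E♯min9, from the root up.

E# G# B# D# F##

Root E#, quality minor ninth:
root → E#
3rd (minor 3rd) → G#
5th (perfect 5th) → B#
7th (minor 7th) → D#
9th (major 9th) → F##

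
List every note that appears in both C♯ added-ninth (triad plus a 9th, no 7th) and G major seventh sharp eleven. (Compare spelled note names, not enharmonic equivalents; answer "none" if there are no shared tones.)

C♯ added-ninth = C-sharp, E-sharp, G-sharp, D-sharp.
G major seventh sharp eleven = G, B, D, F-sharp, C-sharp.
Shared: C-sharp.

C-sharp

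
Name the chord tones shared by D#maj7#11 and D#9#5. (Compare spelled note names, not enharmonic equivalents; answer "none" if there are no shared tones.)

D#, F##

D#maj7#11 = D#, F##, A#, C##, G##.
D#9#5 = D#, F##, A##, C#, E#.
Shared: D#, F##.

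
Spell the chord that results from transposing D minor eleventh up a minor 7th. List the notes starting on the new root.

C, E-flat, G, B-flat, D, F

A minor 7th up from D is C, so the new chord is C minor eleventh.
root → C
3rd (minor 3rd) → E-flat
5th (perfect 5th) → G
7th (minor 7th) → B-flat
9th (major 9th) → D
11th (perfect 11th) → F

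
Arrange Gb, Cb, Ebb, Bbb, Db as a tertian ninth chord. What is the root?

Stacking in thirds gives Cb – Ebb – Gb – Bbb – Db, so Cb is the root — Cb minor ninth.

Cb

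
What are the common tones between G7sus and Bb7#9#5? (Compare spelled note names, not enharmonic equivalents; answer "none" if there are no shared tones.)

G7sus = G, C, D, F.
Bb7#9#5 = Bb, D, F#, Ab, C#.
Shared: D.

D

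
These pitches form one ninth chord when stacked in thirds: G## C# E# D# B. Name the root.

C#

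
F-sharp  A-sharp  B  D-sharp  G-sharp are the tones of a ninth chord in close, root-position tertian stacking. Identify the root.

G-sharp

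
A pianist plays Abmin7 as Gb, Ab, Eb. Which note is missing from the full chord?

Cb

Abmin7 = Ab, Cb, Eb, Gb. The voicing lacks the 3rd (minor 3rd), Cb.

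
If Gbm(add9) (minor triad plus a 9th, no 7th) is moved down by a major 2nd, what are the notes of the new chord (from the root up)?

Gb down a major 2nd → Fb. New chord: Fb minor added-ninth.
- root: Fb
- minor 3rd: Abb
- perfect 5th: Cb
- major 9th: Gb

Fb Abb Cb Gb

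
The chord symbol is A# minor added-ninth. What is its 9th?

B#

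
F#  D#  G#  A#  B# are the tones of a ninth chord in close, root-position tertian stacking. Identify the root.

Stacking in thirds gives G# – B# – D# – F# – A#, so G# is the root — G# dominant ninth.

G#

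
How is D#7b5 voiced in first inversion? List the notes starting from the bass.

F𝄪, A, C♯, D♯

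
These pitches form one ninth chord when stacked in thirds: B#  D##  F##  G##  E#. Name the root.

Stacking in thirds gives E# – G## – B# – D## – F##, so E# is the root — E# major ninth.

E#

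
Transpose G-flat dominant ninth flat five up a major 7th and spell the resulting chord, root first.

A major 7th up from G-flat is F, so the new chord is F dominant ninth flat five.
root → F
3rd (major 3rd) → A
5th (diminished 5th) → C-flat
7th (minor 7th) → E-flat
9th (major 9th) → G

F, A, C-flat, E-flat, G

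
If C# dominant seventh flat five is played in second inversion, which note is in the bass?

G

C# dominant seventh flat five = C-sharp–E-sharp–G–B. Second inversion → fifth in the bass = G.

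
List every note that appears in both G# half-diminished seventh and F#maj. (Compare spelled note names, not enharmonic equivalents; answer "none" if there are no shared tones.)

F♯

G# half-diminished seventh = G♯, B, D, F♯.
F#maj = F♯, A♯, C♯.
Shared: F♯.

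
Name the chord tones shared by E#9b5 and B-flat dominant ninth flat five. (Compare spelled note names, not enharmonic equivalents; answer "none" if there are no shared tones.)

E#9b5 = E♯, G𝄪, B, D♯, F𝄪.
B-flat dominant ninth flat five = B♭, D, F♭, A♭, C.
Shared: none.

none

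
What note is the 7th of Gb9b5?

Root of Gb9b5 = Gb. The 7th is a minor 7th: Gb up a minor 7th → Fb.

Fb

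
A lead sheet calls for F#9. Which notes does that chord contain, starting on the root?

F#9 is a dominant ninth built on F♯.
Root: F♯
Major 3rd (3rd): A♯
Perfect 5th (5th): C♯
Minor 7th (7th): E
Major 9th (9th): G♯

F♯ A♯ C♯ E G♯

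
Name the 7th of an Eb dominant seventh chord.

D-flat

Root of Eb dominant seventh = E-flat. The 7th is a minor 7th: E-flat up a minor 7th → D-flat.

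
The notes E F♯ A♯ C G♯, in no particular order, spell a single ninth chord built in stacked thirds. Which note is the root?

F♯

Arranged so that each adjacent pair is a third by letter name: F♯ – A♯ – C – E – G♯.
The bottom of that stack, F♯, is the root (this is F♯ dominant ninth flat five).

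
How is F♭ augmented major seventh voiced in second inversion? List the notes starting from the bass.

F♭ augmented major seventh = F-flat–A-flat–C–E-flat; second inversion → fifth (C) lowest.

C E-flat F-flat A-flat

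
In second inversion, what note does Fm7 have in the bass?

Fm7 = F–Ab–C–Eb. Second inversion → fifth in the bass = C.

C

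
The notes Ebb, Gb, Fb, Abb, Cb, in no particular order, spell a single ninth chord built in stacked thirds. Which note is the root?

Arranged so that each adjacent pair is a third by letter name: Fb – Abb – Cb – Ebb – Gb.
The bottom of that stack, Fb, is the root (this is Fb minor ninth).

Fb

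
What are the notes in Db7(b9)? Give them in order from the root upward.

Root Db, quality dominant seventh flat nine:
Root: Db
Major 3rd (3rd): F
Perfect 5th (5th): Ab
Minor 7th (7th): Cb
Minor 9th (9th): Ebb

Db – F – Ab – Cb – Ebb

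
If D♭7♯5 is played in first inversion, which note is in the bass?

D♭7♯5 in root position is Db–F–A–Cb.
First inversion places the third in the bass, which is F.

F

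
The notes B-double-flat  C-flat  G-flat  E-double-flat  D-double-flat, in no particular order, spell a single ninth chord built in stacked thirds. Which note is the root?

Arranged so that each adjacent pair is a third by letter name: C-flat – E-double-flat – G-flat – B-double-flat – D-double-flat.
The bottom of that stack, C-flat, is the root (this is C-flat minor seventh flat nine).

C-flat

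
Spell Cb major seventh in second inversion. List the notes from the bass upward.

Cb major seventh = C-flat–E-flat–G-flat–B-flat; second inversion → fifth (G-flat) lowest.

G-flat – B-flat – C-flat – E-flat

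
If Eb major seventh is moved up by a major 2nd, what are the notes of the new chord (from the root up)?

A major 2nd up from E-flat is F, so the new chord is F major seventh.
F — root
A — major 3rd
C — perfect 5th
E — major 7th

F, A, C, E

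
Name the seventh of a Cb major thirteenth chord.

Cb major thirteenth is built on C-flat; its 7th is a major 7th above the root.
A seventh above C uses the letter B, and the major 7th above C-flat is B-flat.

B-flat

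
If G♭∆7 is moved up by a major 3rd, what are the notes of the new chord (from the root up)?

A major 3rd up from G♭ is B♭, so the new chord is B♭ major seventh.
root → B♭
3rd (major 3rd) → D
5th (perfect 5th) → F
7th (major 7th) → A

B♭  D  F  A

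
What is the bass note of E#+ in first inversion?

G##

E#+ in root position is E#–G##–B##.
First inversion places the third in the bass, which is G##.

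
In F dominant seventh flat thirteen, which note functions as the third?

A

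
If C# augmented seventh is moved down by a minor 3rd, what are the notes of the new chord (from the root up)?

Transposed root: C-sharp → A-sharp (minor 3rd down). So we spell A-sharp augmented seventh:
Root: A-sharp
Major 3rd (3rd): C-double-sharp
Augmented 5th (5th): E-double-sharp
Minor 7th (7th): G-sharp

A-sharp C-double-sharp E-double-sharp G-sharp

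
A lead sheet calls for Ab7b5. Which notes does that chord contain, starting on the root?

A♭, C, E𝄫, G♭

Ab7b5: dominant seventh flat five on A♭.
Root: A♭
Major 3rd (3rd): C
Diminished 5th (5th): E𝄫
Minor 7th (7th): G♭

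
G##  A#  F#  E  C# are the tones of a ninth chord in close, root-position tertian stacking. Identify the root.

F#

Stacking in thirds gives F# – A# – C# – E – G##, so F# is the root — F# dominant seventh sharp nine.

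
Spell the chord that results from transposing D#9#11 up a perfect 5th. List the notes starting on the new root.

A#  C##  E#  G#  B#  D##

D# up a perfect 5th → A#. New chord: A# dominant ninth sharp eleven.
Root: A#
Major 3rd (3rd): C##
Perfect 5th (5th): E#
Minor 7th (7th): G#
Major 9th (9th): B#
Augmented 11th (11th): D##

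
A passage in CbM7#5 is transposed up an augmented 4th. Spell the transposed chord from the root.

F – A – C# – E

An augmented 4th up from Cb is F, so the new chord is F augmented major seventh.
Root: F
Major 3rd (3rd): A
Augmented 5th (5th): C#
Major 7th (7th): E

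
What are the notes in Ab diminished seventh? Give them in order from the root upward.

Ab diminished seventh: diminished seventh on A-flat.
root → A-flat
3rd (minor 3rd) → C-flat
5th (diminished 5th) → E-double-flat
7th (diminished 7th) → G-double-flat

A-flat  C-flat  E-double-flat  G-double-flat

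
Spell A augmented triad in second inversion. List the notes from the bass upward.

A augmented triad = A–C-sharp–E-sharp; second inversion → fifth (E-sharp) lowest.

E-sharp – A – C-sharp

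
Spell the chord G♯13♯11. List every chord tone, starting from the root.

G#, B#, D#, F#, A#, C##, E#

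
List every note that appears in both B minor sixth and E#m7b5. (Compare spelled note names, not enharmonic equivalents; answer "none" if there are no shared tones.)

B minor sixth: B D F# G#
E#m7b5: E# G# B D#
Common to both → B, G#.

B, G#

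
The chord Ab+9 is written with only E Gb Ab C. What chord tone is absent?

The full Ab+9 chord is Ab, C, E, Gb, Bb.
Comparing with the voicing, the major 9th (9th) — Bb — is absent.

Bb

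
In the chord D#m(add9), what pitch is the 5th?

A♯

Root of D#m(add9) = D♯. The 5th is a perfect 5th: D♯ up a perfect 5th → A♯.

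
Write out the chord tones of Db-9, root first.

Db – Fb – Ab – Cb – Eb

Db-9: minor ninth on Db.
Root: Db
Minor 3rd (3rd): Fb
Perfect 5th (5th): Ab
Minor 7th (7th): Cb
Major 9th (9th): Eb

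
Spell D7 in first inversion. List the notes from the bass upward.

F♯ A C D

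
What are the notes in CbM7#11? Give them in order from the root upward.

Cb – Eb – Gb – Bb – F

CbM7#11: major seventh sharp eleven on Cb.
Cb — root
Eb — major 3rd
Gb — perfect 5th
Bb — major 7th
F — augmented 11th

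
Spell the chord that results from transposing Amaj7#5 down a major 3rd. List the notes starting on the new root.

A down a major 3rd → F. New chord: F augmented major seventh.
Root: F
Major 3rd (3rd): A
Augmented 5th (5th): C#
Major 7th (7th): E

F, A, C#, E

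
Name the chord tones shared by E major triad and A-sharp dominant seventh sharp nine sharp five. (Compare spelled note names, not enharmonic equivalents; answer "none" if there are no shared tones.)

E major triad = E, G#, B.
A-sharp dominant seventh sharp nine sharp five = A#, C##, E##, G#, B##.
Shared: G#.

G#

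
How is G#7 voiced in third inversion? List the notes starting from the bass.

F# G# B# D#

G#7 = G#–B#–D#–F#; third inversion → seventh (F#) lowest.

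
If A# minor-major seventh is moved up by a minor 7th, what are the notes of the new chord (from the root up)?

Transposed root: A-sharp → G-sharp (minor 7th up). So we spell G-sharp minor-major seventh:
Root: G-sharp
Minor 3rd (3rd): B
Perfect 5th (5th): D-sharp
Major 7th (7th): F-double-sharp

G-sharp, B, D-sharp, F-double-sharp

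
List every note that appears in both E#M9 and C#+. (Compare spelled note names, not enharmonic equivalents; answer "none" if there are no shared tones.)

E#  G##

E#M9 = E#, G##, B#, D##, F##.
C#+ = C#, E#, G##.
Shared: E#, G##.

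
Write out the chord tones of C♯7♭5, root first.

Root C#, quality dominant seventh flat five:
- root: C#
- major 3rd: E#
- diminished 5th: G
- minor 7th: B

C# E# G B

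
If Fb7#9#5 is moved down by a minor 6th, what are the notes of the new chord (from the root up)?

Ab C E Gb B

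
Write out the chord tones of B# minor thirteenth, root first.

B# – D# – F## – A# – C## – E# – G##

B# minor thirteenth is a minor thirteenth built on B#.
root → B#
3rd (minor 3rd) → D#
5th (perfect 5th) → F##
7th (minor 7th) → A#
9th (major 9th) → C##
11th (perfect 11th) → E#
13th (major 13th) → G##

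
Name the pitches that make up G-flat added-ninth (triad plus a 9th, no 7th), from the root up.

G-flat added-ninth is an added-ninth built on G-flat.
- root: G-flat
- major 3rd: B-flat
- perfect 5th: D-flat
- major 9th: A-flat

G-flat B-flat D-flat A-flat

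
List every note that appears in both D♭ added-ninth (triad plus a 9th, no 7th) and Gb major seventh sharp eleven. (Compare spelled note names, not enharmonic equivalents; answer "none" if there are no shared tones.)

D-flat – F

D♭ added-ninth: D-flat F A-flat E-flat
Gb major seventh sharp eleven: G-flat B-flat D-flat F C
Common to both → D-flat, F.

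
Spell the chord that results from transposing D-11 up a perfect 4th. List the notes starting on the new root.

Transposed root: D → G (perfect 4th up). So we spell G minor eleventh:
- root: G
- minor 3rd: B♭
- perfect 5th: D
- minor 7th: F
- major 9th: A
- perfect 11th: C

G  B♭  D  F  A  C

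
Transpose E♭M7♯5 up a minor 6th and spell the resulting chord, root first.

Cb, Eb, G, Bb

Transposed root: Eb → Cb (minor 6th up). So we spell Cb augmented major seventh:
Root: Cb
Major 3rd (3rd): Eb
Augmented 5th (5th): G
Major 7th (7th): Bb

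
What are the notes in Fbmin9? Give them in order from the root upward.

F♭  A𝄫  C♭  E𝄫  G♭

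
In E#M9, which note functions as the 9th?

Root of E#M9 = E♯. The 9th is a major 9th: E♯ up a major 9th → F𝄪.

F𝄪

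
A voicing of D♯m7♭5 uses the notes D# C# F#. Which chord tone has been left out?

D♯m7♭5 = D#, F#, A, C#. The voicing lacks the 5th (diminished 5th), A.

A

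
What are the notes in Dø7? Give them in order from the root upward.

D F Ab C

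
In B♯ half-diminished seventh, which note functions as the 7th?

B♯ half-diminished seventh is built on B-sharp; its 7th is a minor 7th above the root.
A seventh above B uses the letter A, and the minor 7th above B-sharp is A-sharp.

A-sharp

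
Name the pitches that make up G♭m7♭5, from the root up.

Gb, Bbb, Dbb, Fb

Root Gb, quality half-diminished seventh:
- root: Gb
- minor 3rd: Bbb
- diminished 5th: Dbb
- minor 7th: Fb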